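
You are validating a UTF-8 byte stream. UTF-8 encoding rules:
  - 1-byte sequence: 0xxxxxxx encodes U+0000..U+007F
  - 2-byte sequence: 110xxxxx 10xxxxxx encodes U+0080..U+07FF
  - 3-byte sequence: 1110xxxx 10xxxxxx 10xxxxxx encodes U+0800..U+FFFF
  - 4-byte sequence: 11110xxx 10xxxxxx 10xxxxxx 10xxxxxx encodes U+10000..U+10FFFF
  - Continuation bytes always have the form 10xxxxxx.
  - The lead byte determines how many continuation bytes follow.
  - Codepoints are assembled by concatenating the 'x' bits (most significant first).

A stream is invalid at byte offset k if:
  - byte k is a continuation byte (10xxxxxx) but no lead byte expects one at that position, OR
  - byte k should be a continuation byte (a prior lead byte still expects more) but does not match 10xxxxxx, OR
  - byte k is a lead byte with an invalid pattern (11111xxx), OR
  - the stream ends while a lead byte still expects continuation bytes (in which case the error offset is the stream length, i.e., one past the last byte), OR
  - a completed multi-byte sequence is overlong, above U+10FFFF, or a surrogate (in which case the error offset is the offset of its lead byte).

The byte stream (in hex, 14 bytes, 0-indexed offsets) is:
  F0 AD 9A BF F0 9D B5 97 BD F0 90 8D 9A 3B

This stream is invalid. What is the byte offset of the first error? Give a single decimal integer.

Byte[0]=F0: 4-byte lead, need 3 cont bytes. acc=0x0
Byte[1]=AD: continuation. acc=(acc<<6)|0x2D=0x2D
Byte[2]=9A: continuation. acc=(acc<<6)|0x1A=0xB5A
Byte[3]=BF: continuation. acc=(acc<<6)|0x3F=0x2D6BF
Completed: cp=U+2D6BF (starts at byte 0)
Byte[4]=F0: 4-byte lead, need 3 cont bytes. acc=0x0
Byte[5]=9D: continuation. acc=(acc<<6)|0x1D=0x1D
Byte[6]=B5: continuation. acc=(acc<<6)|0x35=0x775
Byte[7]=97: continuation. acc=(acc<<6)|0x17=0x1DD57
Completed: cp=U+1DD57 (starts at byte 4)
Byte[8]=BD: INVALID lead byte (not 0xxx/110x/1110/11110)

Answer: 8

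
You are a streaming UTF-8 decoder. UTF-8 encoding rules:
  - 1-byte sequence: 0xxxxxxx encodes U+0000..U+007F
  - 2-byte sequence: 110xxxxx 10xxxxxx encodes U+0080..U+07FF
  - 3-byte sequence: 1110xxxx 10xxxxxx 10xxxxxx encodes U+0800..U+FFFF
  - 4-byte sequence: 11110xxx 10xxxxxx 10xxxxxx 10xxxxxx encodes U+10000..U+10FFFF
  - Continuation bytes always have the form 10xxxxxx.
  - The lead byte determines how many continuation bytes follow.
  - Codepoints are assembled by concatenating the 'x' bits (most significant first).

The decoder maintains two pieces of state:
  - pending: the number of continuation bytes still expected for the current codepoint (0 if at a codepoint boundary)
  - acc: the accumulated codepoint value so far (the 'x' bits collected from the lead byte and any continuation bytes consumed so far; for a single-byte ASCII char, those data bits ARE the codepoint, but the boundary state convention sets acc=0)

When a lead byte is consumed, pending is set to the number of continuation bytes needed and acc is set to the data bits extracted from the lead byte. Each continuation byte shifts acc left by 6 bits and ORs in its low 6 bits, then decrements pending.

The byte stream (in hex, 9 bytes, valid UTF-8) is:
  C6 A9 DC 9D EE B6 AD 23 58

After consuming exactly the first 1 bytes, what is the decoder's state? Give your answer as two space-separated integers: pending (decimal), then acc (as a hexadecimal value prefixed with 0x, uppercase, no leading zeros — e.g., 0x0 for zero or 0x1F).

Byte[0]=C6: 2-byte lead. pending=1, acc=0x6

Answer: 1 0x6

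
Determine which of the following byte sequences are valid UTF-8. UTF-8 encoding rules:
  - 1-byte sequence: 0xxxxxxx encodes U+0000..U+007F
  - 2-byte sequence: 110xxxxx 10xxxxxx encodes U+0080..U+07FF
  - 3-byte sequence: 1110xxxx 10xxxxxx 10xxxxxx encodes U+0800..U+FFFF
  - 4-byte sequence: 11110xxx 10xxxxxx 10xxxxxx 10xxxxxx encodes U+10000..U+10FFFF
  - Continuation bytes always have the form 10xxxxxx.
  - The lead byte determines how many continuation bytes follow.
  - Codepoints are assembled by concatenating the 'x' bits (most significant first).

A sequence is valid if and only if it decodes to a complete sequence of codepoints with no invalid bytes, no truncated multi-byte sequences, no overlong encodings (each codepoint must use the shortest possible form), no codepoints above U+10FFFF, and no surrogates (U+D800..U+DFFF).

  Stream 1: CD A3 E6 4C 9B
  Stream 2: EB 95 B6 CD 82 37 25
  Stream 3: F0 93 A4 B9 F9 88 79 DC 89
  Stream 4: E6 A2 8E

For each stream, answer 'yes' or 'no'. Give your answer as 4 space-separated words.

Stream 1: error at byte offset 3. INVALID
Stream 2: decodes cleanly. VALID
Stream 3: error at byte offset 4. INVALID
Stream 4: decodes cleanly. VALID

Answer: no yes no yes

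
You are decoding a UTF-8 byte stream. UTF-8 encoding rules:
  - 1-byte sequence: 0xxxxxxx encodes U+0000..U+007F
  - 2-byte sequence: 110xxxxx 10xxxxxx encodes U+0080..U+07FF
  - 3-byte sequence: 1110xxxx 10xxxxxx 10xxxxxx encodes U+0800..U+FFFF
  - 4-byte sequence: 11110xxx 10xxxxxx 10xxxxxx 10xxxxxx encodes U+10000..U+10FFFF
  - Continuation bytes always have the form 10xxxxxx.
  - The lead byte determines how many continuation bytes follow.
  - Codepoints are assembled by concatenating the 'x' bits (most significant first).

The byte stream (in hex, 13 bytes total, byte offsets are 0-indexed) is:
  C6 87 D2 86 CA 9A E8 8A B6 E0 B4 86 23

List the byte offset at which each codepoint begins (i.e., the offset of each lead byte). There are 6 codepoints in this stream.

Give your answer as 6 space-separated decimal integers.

Answer: 0 2 4 6 9 12

Derivation:
Byte[0]=C6: 2-byte lead, need 1 cont bytes. acc=0x6
Byte[1]=87: continuation. acc=(acc<<6)|0x07=0x187
Completed: cp=U+0187 (starts at byte 0)
Byte[2]=D2: 2-byte lead, need 1 cont bytes. acc=0x12
Byte[3]=86: continuation. acc=(acc<<6)|0x06=0x486
Completed: cp=U+0486 (starts at byte 2)
Byte[4]=CA: 2-byte lead, need 1 cont bytes. acc=0xA
Byte[5]=9A: continuation. acc=(acc<<6)|0x1A=0x29A
Completed: cp=U+029A (starts at byte 4)
Byte[6]=E8: 3-byte lead, need 2 cont bytes. acc=0x8
Byte[7]=8A: continuation. acc=(acc<<6)|0x0A=0x20A
Byte[8]=B6: continuation. acc=(acc<<6)|0x36=0x82B6
Completed: cp=U+82B6 (starts at byte 6)
Byte[9]=E0: 3-byte lead, need 2 cont bytes. acc=0x0
Byte[10]=B4: continuation. acc=(acc<<6)|0x34=0x34
Byte[11]=86: continuation. acc=(acc<<6)|0x06=0xD06
Completed: cp=U+0D06 (starts at byte 9)
Byte[12]=23: 1-byte ASCII. cp=U+0023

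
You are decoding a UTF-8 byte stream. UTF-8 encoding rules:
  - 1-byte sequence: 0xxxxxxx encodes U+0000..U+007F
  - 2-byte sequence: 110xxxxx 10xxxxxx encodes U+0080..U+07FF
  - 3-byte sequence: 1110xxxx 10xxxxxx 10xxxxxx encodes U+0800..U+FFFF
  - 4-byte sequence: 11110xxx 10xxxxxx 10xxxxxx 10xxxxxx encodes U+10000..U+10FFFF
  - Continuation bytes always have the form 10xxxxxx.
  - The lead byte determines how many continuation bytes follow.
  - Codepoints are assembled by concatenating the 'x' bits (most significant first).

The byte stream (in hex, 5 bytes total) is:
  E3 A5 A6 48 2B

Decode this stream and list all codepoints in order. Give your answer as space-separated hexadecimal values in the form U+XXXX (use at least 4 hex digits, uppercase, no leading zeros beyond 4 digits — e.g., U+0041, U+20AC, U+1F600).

Byte[0]=E3: 3-byte lead, need 2 cont bytes. acc=0x3
Byte[1]=A5: continuation. acc=(acc<<6)|0x25=0xE5
Byte[2]=A6: continuation. acc=(acc<<6)|0x26=0x3966
Completed: cp=U+3966 (starts at byte 0)
Byte[3]=48: 1-byte ASCII. cp=U+0048
Byte[4]=2B: 1-byte ASCII. cp=U+002B

Answer: U+3966 U+0048 U+002B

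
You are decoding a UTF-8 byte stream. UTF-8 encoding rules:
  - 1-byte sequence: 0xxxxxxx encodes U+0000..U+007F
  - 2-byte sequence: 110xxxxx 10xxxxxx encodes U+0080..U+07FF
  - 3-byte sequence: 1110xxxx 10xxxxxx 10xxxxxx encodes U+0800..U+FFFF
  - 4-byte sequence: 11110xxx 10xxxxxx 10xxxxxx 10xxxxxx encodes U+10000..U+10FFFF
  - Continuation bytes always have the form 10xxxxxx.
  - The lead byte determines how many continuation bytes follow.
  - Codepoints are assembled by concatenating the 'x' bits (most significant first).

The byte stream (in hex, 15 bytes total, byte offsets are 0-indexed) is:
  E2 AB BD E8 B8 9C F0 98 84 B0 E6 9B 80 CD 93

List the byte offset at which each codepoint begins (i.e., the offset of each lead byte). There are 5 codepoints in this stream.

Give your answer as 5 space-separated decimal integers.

Answer: 0 3 6 10 13

Derivation:
Byte[0]=E2: 3-byte lead, need 2 cont bytes. acc=0x2
Byte[1]=AB: continuation. acc=(acc<<6)|0x2B=0xAB
Byte[2]=BD: continuation. acc=(acc<<6)|0x3D=0x2AFD
Completed: cp=U+2AFD (starts at byte 0)
Byte[3]=E8: 3-byte lead, need 2 cont bytes. acc=0x8
Byte[4]=B8: continuation. acc=(acc<<6)|0x38=0x238
Byte[5]=9C: continuation. acc=(acc<<6)|0x1C=0x8E1C
Completed: cp=U+8E1C (starts at byte 3)
Byte[6]=F0: 4-byte lead, need 3 cont bytes. acc=0x0
Byte[7]=98: continuation. acc=(acc<<6)|0x18=0x18
Byte[8]=84: continuation. acc=(acc<<6)|0x04=0x604
Byte[9]=B0: continuation. acc=(acc<<6)|0x30=0x18130
Completed: cp=U+18130 (starts at byte 6)
Byte[10]=E6: 3-byte lead, need 2 cont bytes. acc=0x6
Byte[11]=9B: continuation. acc=(acc<<6)|0x1B=0x19B
Byte[12]=80: continuation. acc=(acc<<6)|0x00=0x66C0
Completed: cp=U+66C0 (starts at byte 10)
Byte[13]=CD: 2-byte lead, need 1 cont bytes. acc=0xD
Byte[14]=93: continuation. acc=(acc<<6)|0x13=0x353
Completed: cp=U+0353 (starts at byte 13)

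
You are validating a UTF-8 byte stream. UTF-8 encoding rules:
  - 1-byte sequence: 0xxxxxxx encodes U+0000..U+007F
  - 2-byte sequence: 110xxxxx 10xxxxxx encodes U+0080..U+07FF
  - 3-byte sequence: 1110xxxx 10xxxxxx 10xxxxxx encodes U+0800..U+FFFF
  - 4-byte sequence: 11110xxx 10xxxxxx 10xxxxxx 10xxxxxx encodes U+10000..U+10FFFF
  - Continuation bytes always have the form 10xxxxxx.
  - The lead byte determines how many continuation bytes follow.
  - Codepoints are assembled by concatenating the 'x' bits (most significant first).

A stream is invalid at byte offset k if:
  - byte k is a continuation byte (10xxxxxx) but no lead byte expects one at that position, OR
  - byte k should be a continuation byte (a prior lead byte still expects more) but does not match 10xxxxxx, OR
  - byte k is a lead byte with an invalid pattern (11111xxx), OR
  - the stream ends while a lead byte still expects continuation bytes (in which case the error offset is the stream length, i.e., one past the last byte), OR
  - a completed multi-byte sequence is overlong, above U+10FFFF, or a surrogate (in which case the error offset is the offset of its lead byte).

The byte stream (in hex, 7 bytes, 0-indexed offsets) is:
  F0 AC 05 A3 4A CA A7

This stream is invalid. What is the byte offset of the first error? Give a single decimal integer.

Answer: 2

Derivation:
Byte[0]=F0: 4-byte lead, need 3 cont bytes. acc=0x0
Byte[1]=AC: continuation. acc=(acc<<6)|0x2C=0x2C
Byte[2]=05: expected 10xxxxxx continuation. INVALID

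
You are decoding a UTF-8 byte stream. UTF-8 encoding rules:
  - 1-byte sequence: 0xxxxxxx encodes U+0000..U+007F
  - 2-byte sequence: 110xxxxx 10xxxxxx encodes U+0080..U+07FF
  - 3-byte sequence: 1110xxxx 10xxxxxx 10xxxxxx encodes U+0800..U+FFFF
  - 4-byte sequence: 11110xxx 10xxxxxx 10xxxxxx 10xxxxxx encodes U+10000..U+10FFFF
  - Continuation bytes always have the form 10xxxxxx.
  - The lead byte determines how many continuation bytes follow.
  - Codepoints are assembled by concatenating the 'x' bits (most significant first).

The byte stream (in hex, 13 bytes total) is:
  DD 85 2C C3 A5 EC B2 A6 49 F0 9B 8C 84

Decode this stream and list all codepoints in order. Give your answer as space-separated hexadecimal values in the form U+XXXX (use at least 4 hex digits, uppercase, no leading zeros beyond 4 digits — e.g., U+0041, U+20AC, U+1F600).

Byte[0]=DD: 2-byte lead, need 1 cont bytes. acc=0x1D
Byte[1]=85: continuation. acc=(acc<<6)|0x05=0x745
Completed: cp=U+0745 (starts at byte 0)
Byte[2]=2C: 1-byte ASCII. cp=U+002C
Byte[3]=C3: 2-byte lead, need 1 cont bytes. acc=0x3
Byte[4]=A5: continuation. acc=(acc<<6)|0x25=0xE5
Completed: cp=U+00E5 (starts at byte 3)
Byte[5]=EC: 3-byte lead, need 2 cont bytes. acc=0xC
Byte[6]=B2: continuation. acc=(acc<<6)|0x32=0x332
Byte[7]=A6: continuation. acc=(acc<<6)|0x26=0xCCA6
Completed: cp=U+CCA6 (starts at byte 5)
Byte[8]=49: 1-byte ASCII. cp=U+0049
Byte[9]=F0: 4-byte lead, need 3 cont bytes. acc=0x0
Byte[10]=9B: continuation. acc=(acc<<6)|0x1B=0x1B
Byte[11]=8C: continuation. acc=(acc<<6)|0x0C=0x6CC
Byte[12]=84: continuation. acc=(acc<<6)|0x04=0x1B304
Completed: cp=U+1B304 (starts at byte 9)

Answer: U+0745 U+002C U+00E5 U+CCA6 U+0049 U+1B304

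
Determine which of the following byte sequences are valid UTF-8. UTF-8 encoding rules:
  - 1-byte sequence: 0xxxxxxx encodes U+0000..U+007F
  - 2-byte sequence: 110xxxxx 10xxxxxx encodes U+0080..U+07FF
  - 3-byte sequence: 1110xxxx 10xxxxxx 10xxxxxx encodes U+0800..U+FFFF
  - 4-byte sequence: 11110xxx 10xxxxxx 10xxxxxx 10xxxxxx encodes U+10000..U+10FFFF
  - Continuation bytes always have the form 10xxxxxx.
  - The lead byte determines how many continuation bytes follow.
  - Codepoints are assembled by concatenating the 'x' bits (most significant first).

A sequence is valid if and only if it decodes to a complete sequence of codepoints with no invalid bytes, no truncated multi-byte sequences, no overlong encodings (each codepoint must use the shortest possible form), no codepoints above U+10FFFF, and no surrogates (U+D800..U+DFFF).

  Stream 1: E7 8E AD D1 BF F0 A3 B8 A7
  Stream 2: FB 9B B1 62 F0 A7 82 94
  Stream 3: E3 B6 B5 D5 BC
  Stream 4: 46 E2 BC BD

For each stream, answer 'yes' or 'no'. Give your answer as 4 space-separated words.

Stream 1: decodes cleanly. VALID
Stream 2: error at byte offset 0. INVALID
Stream 3: decodes cleanly. VALID
Stream 4: decodes cleanly. VALID

Answer: yes no yes yes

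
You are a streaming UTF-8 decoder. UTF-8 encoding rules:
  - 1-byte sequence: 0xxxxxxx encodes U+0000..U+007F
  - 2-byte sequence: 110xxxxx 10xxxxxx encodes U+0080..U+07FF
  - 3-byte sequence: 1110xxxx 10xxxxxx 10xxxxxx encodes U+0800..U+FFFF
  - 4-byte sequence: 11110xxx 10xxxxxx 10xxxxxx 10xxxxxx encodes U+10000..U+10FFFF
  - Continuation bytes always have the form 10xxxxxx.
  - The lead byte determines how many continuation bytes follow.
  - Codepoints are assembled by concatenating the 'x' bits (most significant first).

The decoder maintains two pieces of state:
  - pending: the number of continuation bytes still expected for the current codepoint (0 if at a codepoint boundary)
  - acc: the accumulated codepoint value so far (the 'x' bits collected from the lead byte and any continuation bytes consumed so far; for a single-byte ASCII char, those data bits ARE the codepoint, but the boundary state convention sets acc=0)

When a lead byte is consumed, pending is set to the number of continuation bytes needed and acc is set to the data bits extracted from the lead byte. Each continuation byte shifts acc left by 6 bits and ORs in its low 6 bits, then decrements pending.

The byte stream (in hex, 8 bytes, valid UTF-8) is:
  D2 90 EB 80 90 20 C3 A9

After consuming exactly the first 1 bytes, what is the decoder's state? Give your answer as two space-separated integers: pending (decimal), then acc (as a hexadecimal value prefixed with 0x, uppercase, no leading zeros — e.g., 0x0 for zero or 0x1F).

Answer: 1 0x12

Derivation:
Byte[0]=D2: 2-byte lead. pending=1, acc=0x12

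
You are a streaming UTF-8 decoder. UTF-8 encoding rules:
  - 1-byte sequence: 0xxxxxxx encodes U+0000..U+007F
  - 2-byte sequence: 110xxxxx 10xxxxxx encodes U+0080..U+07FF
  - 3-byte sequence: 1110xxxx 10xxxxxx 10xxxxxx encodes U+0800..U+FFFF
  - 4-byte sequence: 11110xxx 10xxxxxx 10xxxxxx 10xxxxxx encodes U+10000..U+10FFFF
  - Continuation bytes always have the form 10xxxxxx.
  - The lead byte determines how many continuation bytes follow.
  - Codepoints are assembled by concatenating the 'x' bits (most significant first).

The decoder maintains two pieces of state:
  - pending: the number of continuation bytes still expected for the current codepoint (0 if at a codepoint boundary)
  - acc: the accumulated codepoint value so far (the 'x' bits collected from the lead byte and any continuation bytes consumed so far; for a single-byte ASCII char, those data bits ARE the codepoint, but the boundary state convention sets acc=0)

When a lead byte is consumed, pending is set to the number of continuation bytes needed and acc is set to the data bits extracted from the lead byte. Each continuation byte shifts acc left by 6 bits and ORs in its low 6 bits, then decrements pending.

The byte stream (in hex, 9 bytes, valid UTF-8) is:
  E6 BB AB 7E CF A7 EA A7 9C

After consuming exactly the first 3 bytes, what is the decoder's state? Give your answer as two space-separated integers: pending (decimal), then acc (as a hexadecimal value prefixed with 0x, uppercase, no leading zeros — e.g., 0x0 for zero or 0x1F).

Byte[0]=E6: 3-byte lead. pending=2, acc=0x6
Byte[1]=BB: continuation. acc=(acc<<6)|0x3B=0x1BB, pending=1
Byte[2]=AB: continuation. acc=(acc<<6)|0x2B=0x6EEB, pending=0

Answer: 0 0x6EEB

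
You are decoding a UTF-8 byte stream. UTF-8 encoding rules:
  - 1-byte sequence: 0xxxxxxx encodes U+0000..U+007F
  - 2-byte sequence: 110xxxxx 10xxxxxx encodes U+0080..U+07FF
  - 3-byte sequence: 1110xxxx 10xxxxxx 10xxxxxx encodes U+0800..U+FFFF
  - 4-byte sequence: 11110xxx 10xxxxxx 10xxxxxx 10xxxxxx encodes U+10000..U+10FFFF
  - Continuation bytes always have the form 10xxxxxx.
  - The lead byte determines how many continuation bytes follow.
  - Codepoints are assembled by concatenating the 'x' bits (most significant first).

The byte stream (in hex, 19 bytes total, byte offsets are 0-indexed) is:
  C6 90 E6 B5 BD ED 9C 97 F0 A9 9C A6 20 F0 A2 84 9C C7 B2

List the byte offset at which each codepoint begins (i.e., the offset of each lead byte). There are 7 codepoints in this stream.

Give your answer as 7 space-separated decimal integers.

Byte[0]=C6: 2-byte lead, need 1 cont bytes. acc=0x6
Byte[1]=90: continuation. acc=(acc<<6)|0x10=0x190
Completed: cp=U+0190 (starts at byte 0)
Byte[2]=E6: 3-byte lead, need 2 cont bytes. acc=0x6
Byte[3]=B5: continuation. acc=(acc<<6)|0x35=0x1B5
Byte[4]=BD: continuation. acc=(acc<<6)|0x3D=0x6D7D
Completed: cp=U+6D7D (starts at byte 2)
Byte[5]=ED: 3-byte lead, need 2 cont bytes. acc=0xD
Byte[6]=9C: continuation. acc=(acc<<6)|0x1C=0x35C
Byte[7]=97: continuation. acc=(acc<<6)|0x17=0xD717
Completed: cp=U+D717 (starts at byte 5)
Byte[8]=F0: 4-byte lead, need 3 cont bytes. acc=0x0
Byte[9]=A9: continuation. acc=(acc<<6)|0x29=0x29
Byte[10]=9C: continuation. acc=(acc<<6)|0x1C=0xA5C
Byte[11]=A6: continuation. acc=(acc<<6)|0x26=0x29726
Completed: cp=U+29726 (starts at byte 8)
Byte[12]=20: 1-byte ASCII. cp=U+0020
Byte[13]=F0: 4-byte lead, need 3 cont bytes. acc=0x0
Byte[14]=A2: continuation. acc=(acc<<6)|0x22=0x22
Byte[15]=84: continuation. acc=(acc<<6)|0x04=0x884
Byte[16]=9C: continuation. acc=(acc<<6)|0x1C=0x2211C
Completed: cp=U+2211C (starts at byte 13)
Byte[17]=C7: 2-byte lead, need 1 cont bytes. acc=0x7
Byte[18]=B2: continuation. acc=(acc<<6)|0x32=0x1F2
Completed: cp=U+01F2 (starts at byte 17)

Answer: 0 2 5 8 12 13 17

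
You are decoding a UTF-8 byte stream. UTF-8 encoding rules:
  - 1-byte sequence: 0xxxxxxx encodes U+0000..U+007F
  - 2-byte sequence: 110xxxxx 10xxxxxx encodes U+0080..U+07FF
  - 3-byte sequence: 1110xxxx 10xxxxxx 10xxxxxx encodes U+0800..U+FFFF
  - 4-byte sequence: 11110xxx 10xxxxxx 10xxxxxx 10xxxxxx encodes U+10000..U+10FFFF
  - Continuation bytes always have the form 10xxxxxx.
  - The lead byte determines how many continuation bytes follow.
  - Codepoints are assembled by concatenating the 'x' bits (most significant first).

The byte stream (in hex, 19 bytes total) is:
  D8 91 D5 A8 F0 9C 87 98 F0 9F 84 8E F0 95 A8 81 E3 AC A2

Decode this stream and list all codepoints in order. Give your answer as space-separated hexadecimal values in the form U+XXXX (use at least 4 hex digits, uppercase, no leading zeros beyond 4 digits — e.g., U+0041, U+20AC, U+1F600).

Byte[0]=D8: 2-byte lead, need 1 cont bytes. acc=0x18
Byte[1]=91: continuation. acc=(acc<<6)|0x11=0x611
Completed: cp=U+0611 (starts at byte 0)
Byte[2]=D5: 2-byte lead, need 1 cont bytes. acc=0x15
Byte[3]=A8: continuation. acc=(acc<<6)|0x28=0x568
Completed: cp=U+0568 (starts at byte 2)
Byte[4]=F0: 4-byte lead, need 3 cont bytes. acc=0x0
Byte[5]=9C: continuation. acc=(acc<<6)|0x1C=0x1C
Byte[6]=87: continuation. acc=(acc<<6)|0x07=0x707
Byte[7]=98: continuation. acc=(acc<<6)|0x18=0x1C1D8
Completed: cp=U+1C1D8 (starts at byte 4)
Byte[8]=F0: 4-byte lead, need 3 cont bytes. acc=0x0
Byte[9]=9F: continuation. acc=(acc<<6)|0x1F=0x1F
Byte[10]=84: continuation. acc=(acc<<6)|0x04=0x7C4
Byte[11]=8E: continuation. acc=(acc<<6)|0x0E=0x1F10E
Completed: cp=U+1F10E (starts at byte 8)
Byte[12]=F0: 4-byte lead, need 3 cont bytes. acc=0x0
Byte[13]=95: continuation. acc=(acc<<6)|0x15=0x15
Byte[14]=A8: continuation. acc=(acc<<6)|0x28=0x568
Byte[15]=81: continuation. acc=(acc<<6)|0x01=0x15A01
Completed: cp=U+15A01 (starts at byte 12)
Byte[16]=E3: 3-byte lead, need 2 cont bytes. acc=0x3
Byte[17]=AC: continuation. acc=(acc<<6)|0x2C=0xEC
Byte[18]=A2: continuation. acc=(acc<<6)|0x22=0x3B22
Completed: cp=U+3B22 (starts at byte 16)

Answer: U+0611 U+0568 U+1C1D8 U+1F10E U+15A01 U+3B22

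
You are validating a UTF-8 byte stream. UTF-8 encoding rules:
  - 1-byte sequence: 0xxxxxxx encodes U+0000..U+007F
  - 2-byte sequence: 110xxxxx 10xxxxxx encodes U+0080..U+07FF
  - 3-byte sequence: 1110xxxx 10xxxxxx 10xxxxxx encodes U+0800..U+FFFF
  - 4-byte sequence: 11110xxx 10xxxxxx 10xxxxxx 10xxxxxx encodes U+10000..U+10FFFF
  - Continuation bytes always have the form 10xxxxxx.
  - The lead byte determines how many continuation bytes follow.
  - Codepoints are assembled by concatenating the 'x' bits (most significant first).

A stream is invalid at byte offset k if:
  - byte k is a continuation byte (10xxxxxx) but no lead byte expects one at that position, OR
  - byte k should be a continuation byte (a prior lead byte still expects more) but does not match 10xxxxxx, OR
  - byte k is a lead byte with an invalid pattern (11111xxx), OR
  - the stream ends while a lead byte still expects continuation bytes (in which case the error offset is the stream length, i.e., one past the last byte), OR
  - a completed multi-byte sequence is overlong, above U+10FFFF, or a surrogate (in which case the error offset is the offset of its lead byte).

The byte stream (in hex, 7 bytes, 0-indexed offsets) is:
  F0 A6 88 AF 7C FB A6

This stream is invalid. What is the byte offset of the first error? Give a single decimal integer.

Byte[0]=F0: 4-byte lead, need 3 cont bytes. acc=0x0
Byte[1]=A6: continuation. acc=(acc<<6)|0x26=0x26
Byte[2]=88: continuation. acc=(acc<<6)|0x08=0x988
Byte[3]=AF: continuation. acc=(acc<<6)|0x2F=0x2622F
Completed: cp=U+2622F (starts at byte 0)
Byte[4]=7C: 1-byte ASCII. cp=U+007C
Byte[5]=FB: INVALID lead byte (not 0xxx/110x/1110/11110)

Answer: 5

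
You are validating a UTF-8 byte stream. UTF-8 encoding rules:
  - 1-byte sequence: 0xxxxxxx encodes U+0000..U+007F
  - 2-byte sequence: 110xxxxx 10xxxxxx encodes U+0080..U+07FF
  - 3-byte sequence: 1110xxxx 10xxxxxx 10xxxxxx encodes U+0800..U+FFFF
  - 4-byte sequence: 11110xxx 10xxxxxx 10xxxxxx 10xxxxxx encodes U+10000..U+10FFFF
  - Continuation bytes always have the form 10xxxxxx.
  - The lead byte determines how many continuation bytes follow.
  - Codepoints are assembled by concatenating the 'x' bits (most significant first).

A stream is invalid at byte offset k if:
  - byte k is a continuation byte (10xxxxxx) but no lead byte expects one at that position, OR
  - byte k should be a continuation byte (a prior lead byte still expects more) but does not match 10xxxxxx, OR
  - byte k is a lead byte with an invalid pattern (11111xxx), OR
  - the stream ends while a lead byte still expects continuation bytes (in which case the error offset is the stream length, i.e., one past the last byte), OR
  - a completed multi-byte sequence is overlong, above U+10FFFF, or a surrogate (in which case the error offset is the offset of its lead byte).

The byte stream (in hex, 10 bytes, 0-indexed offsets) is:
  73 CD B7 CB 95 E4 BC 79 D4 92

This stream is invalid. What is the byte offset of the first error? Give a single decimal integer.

Answer: 7

Derivation:
Byte[0]=73: 1-byte ASCII. cp=U+0073
Byte[1]=CD: 2-byte lead, need 1 cont bytes. acc=0xD
Byte[2]=B7: continuation. acc=(acc<<6)|0x37=0x377
Completed: cp=U+0377 (starts at byte 1)
Byte[3]=CB: 2-byte lead, need 1 cont bytes. acc=0xB
Byte[4]=95: continuation. acc=(acc<<6)|0x15=0x2D5
Completed: cp=U+02D5 (starts at byte 3)
Byte[5]=E4: 3-byte lead, need 2 cont bytes. acc=0x4
Byte[6]=BC: continuation. acc=(acc<<6)|0x3C=0x13C
Byte[7]=79: expected 10xxxxxx continuation. INVALID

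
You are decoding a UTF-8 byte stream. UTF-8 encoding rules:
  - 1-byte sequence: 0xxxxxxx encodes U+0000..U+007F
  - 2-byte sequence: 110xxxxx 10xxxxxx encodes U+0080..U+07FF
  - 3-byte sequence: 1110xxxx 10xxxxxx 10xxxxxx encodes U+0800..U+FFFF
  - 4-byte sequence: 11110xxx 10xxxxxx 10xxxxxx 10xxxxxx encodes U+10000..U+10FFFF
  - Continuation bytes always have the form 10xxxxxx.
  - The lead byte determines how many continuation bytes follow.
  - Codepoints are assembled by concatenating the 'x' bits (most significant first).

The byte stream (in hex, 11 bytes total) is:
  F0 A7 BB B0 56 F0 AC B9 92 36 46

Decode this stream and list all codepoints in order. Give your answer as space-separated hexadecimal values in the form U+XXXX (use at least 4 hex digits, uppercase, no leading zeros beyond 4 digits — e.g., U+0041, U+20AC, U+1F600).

Byte[0]=F0: 4-byte lead, need 3 cont bytes. acc=0x0
Byte[1]=A7: continuation. acc=(acc<<6)|0x27=0x27
Byte[2]=BB: continuation. acc=(acc<<6)|0x3B=0x9FB
Byte[3]=B0: continuation. acc=(acc<<6)|0x30=0x27EF0
Completed: cp=U+27EF0 (starts at byte 0)
Byte[4]=56: 1-byte ASCII. cp=U+0056
Byte[5]=F0: 4-byte lead, need 3 cont bytes. acc=0x0
Byte[6]=AC: continuation. acc=(acc<<6)|0x2C=0x2C
Byte[7]=B9: continuation. acc=(acc<<6)|0x39=0xB39
Byte[8]=92: continuation. acc=(acc<<6)|0x12=0x2CE52
Completed: cp=U+2CE52 (starts at byte 5)
Byte[9]=36: 1-byte ASCII. cp=U+0036
Byte[10]=46: 1-byte ASCII. cp=U+0046

Answer: U+27EF0 U+0056 U+2CE52 U+0036 U+0046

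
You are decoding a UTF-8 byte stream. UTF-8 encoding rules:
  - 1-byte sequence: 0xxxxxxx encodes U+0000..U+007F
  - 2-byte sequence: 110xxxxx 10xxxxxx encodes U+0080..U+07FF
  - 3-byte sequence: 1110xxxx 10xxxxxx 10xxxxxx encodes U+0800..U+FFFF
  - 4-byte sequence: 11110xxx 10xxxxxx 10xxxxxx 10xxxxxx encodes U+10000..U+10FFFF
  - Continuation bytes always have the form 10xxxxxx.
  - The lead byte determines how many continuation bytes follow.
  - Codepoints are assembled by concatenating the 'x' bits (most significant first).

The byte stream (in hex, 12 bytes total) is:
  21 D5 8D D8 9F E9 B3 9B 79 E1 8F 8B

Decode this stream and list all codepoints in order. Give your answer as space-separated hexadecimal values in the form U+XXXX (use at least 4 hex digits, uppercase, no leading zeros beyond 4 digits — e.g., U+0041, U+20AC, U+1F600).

Answer: U+0021 U+054D U+061F U+9CDB U+0079 U+13CB

Derivation:
Byte[0]=21: 1-byte ASCII. cp=U+0021
Byte[1]=D5: 2-byte lead, need 1 cont bytes. acc=0x15
Byte[2]=8D: continuation. acc=(acc<<6)|0x0D=0x54D
Completed: cp=U+054D (starts at byte 1)
Byte[3]=D8: 2-byte lead, need 1 cont bytes. acc=0x18
Byte[4]=9F: continuation. acc=(acc<<6)|0x1F=0x61F
Completed: cp=U+061F (starts at byte 3)
Byte[5]=E9: 3-byte lead, need 2 cont bytes. acc=0x9
Byte[6]=B3: continuation. acc=(acc<<6)|0x33=0x273
Byte[7]=9B: continuation. acc=(acc<<6)|0x1B=0x9CDB
Completed: cp=U+9CDB (starts at byte 5)
Byte[8]=79: 1-byte ASCII. cp=U+0079
Byte[9]=E1: 3-byte lead, need 2 cont bytes. acc=0x1
Byte[10]=8F: continuation. acc=(acc<<6)|0x0F=0x4F
Byte[11]=8B: continuation. acc=(acc<<6)|0x0B=0x13CB
Completed: cp=U+13CB (starts at byte 9)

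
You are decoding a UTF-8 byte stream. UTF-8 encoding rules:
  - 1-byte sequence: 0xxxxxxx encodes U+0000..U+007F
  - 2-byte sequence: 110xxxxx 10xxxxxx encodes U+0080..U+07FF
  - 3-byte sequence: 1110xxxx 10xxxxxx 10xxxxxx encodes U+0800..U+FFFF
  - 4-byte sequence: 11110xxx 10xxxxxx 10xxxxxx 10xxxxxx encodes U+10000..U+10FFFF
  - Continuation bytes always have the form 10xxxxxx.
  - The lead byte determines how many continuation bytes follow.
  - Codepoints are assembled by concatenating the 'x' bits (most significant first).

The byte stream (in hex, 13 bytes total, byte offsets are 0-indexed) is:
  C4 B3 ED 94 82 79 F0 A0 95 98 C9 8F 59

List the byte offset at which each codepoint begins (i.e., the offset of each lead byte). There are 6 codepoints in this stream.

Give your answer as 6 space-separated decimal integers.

Byte[0]=C4: 2-byte lead, need 1 cont bytes. acc=0x4
Byte[1]=B3: continuation. acc=(acc<<6)|0x33=0x133
Completed: cp=U+0133 (starts at byte 0)
Byte[2]=ED: 3-byte lead, need 2 cont bytes. acc=0xD
Byte[3]=94: continuation. acc=(acc<<6)|0x14=0x354
Byte[4]=82: continuation. acc=(acc<<6)|0x02=0xD502
Completed: cp=U+D502 (starts at byte 2)
Byte[5]=79: 1-byte ASCII. cp=U+0079
Byte[6]=F0: 4-byte lead, need 3 cont bytes. acc=0x0
Byte[7]=A0: continuation. acc=(acc<<6)|0x20=0x20
Byte[8]=95: continuation. acc=(acc<<6)|0x15=0x815
Byte[9]=98: continuation. acc=(acc<<6)|0x18=0x20558
Completed: cp=U+20558 (starts at byte 6)
Byte[10]=C9: 2-byte lead, need 1 cont bytes. acc=0x9
Byte[11]=8F: continuation. acc=(acc<<6)|0x0F=0x24F
Completed: cp=U+024F (starts at byte 10)
Byte[12]=59: 1-byte ASCII. cp=U+0059

Answer: 0 2 5 6 10 12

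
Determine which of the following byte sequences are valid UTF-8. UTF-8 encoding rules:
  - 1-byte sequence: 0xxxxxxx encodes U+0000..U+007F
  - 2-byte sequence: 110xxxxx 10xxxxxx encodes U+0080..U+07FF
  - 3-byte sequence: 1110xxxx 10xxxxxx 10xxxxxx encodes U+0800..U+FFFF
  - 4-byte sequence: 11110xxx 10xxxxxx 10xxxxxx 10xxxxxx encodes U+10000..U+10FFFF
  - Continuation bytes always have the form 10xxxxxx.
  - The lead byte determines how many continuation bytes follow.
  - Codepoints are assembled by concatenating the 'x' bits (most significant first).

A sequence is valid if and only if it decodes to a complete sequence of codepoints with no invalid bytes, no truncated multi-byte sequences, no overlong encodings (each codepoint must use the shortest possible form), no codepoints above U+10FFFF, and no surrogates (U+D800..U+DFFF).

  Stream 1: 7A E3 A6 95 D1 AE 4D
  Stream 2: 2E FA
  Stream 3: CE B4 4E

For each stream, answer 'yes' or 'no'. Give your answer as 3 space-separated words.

Stream 1: decodes cleanly. VALID
Stream 2: error at byte offset 1. INVALID
Stream 3: decodes cleanly. VALID

Answer: yes no yes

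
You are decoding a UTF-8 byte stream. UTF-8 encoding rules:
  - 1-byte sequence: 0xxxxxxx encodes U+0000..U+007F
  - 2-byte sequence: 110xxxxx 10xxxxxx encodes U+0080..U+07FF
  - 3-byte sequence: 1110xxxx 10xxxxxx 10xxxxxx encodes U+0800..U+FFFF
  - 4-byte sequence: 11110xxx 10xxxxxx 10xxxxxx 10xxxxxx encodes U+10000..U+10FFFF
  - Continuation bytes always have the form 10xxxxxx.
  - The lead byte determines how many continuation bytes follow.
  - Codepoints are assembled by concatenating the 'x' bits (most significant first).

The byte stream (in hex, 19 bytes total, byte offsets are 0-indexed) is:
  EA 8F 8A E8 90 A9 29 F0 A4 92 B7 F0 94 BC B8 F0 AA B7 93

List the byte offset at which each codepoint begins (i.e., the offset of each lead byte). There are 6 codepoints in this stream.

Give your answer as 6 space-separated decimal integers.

Byte[0]=EA: 3-byte lead, need 2 cont bytes. acc=0xA
Byte[1]=8F: continuation. acc=(acc<<6)|0x0F=0x28F
Byte[2]=8A: continuation. acc=(acc<<6)|0x0A=0xA3CA
Completed: cp=U+A3CA (starts at byte 0)
Byte[3]=E8: 3-byte lead, need 2 cont bytes. acc=0x8
Byte[4]=90: continuation. acc=(acc<<6)|0x10=0x210
Byte[5]=A9: continuation. acc=(acc<<6)|0x29=0x8429
Completed: cp=U+8429 (starts at byte 3)
Byte[6]=29: 1-byte ASCII. cp=U+0029
Byte[7]=F0: 4-byte lead, need 3 cont bytes. acc=0x0
Byte[8]=A4: continuation. acc=(acc<<6)|0x24=0x24
Byte[9]=92: continuation. acc=(acc<<6)|0x12=0x912
Byte[10]=B7: continuation. acc=(acc<<6)|0x37=0x244B7
Completed: cp=U+244B7 (starts at byte 7)
Byte[11]=F0: 4-byte lead, need 3 cont bytes. acc=0x0
Byte[12]=94: continuation. acc=(acc<<6)|0x14=0x14
Byte[13]=BC: continuation. acc=(acc<<6)|0x3C=0x53C
Byte[14]=B8: continuation. acc=(acc<<6)|0x38=0x14F38
Completed: cp=U+14F38 (starts at byte 11)
Byte[15]=F0: 4-byte lead, need 3 cont bytes. acc=0x0
Byte[16]=AA: continuation. acc=(acc<<6)|0x2A=0x2A
Byte[17]=B7: continuation. acc=(acc<<6)|0x37=0xAB7
Byte[18]=93: continuation. acc=(acc<<6)|0x13=0x2ADD3
Completed: cp=U+2ADD3 (starts at byte 15)

Answer: 0 3 6 7 11 15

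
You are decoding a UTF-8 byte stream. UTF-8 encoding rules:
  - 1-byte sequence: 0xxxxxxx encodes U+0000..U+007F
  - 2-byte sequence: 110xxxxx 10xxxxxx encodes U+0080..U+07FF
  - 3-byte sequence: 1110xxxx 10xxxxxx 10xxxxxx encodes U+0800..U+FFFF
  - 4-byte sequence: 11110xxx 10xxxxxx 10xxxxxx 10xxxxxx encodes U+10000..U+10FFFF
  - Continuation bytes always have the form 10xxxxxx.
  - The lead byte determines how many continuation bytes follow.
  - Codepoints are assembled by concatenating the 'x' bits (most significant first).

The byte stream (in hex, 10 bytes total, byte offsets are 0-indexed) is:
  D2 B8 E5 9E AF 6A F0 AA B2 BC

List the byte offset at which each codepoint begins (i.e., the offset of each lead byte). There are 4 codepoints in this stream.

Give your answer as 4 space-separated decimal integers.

Answer: 0 2 5 6

Derivation:
Byte[0]=D2: 2-byte lead, need 1 cont bytes. acc=0x12
Byte[1]=B8: continuation. acc=(acc<<6)|0x38=0x4B8
Completed: cp=U+04B8 (starts at byte 0)
Byte[2]=E5: 3-byte lead, need 2 cont bytes. acc=0x5
Byte[3]=9E: continuation. acc=(acc<<6)|0x1E=0x15E
Byte[4]=AF: continuation. acc=(acc<<6)|0x2F=0x57AF
Completed: cp=U+57AF (starts at byte 2)
Byte[5]=6A: 1-byte ASCII. cp=U+006A
Byte[6]=F0: 4-byte lead, need 3 cont bytes. acc=0x0
Byte[7]=AA: continuation. acc=(acc<<6)|0x2A=0x2A
Byte[8]=B2: continuation. acc=(acc<<6)|0x32=0xAB2
Byte[9]=BC: continuation. acc=(acc<<6)|0x3C=0x2ACBC
Completed: cp=U+2ACBC (starts at byte 6)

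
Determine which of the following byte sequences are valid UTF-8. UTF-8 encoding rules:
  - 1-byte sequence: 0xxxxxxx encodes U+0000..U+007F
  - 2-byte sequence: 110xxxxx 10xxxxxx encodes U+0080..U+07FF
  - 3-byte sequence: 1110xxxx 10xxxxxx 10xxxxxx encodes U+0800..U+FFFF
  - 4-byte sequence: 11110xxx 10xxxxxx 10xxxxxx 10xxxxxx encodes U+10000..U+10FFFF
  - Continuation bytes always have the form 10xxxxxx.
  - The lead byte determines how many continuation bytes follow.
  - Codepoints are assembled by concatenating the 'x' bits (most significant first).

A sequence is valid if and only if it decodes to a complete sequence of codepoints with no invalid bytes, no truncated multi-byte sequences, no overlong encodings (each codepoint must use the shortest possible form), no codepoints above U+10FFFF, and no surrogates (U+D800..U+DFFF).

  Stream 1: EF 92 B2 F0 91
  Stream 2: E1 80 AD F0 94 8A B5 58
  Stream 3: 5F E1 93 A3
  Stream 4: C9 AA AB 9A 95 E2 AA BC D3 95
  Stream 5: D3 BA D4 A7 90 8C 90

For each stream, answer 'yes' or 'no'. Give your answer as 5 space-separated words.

Stream 1: error at byte offset 5. INVALID
Stream 2: decodes cleanly. VALID
Stream 3: decodes cleanly. VALID
Stream 4: error at byte offset 2. INVALID
Stream 5: error at byte offset 4. INVALID

Answer: no yes yes no no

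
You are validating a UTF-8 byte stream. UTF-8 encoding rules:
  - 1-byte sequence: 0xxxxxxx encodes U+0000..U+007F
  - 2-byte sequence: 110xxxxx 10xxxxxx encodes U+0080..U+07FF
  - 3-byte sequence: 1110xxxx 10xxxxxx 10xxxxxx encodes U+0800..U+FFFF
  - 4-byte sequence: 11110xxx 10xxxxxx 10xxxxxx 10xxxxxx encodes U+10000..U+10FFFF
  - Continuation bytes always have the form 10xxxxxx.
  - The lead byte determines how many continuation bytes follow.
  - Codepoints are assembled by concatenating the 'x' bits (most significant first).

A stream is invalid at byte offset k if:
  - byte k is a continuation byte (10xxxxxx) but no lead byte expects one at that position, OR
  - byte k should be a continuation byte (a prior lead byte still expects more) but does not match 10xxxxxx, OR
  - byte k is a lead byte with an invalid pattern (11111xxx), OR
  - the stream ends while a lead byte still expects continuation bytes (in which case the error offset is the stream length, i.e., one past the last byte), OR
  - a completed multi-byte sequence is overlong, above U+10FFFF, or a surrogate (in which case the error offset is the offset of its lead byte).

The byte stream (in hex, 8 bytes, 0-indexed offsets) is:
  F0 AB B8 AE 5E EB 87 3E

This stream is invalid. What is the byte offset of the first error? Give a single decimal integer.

Answer: 7

Derivation:
Byte[0]=F0: 4-byte lead, need 3 cont bytes. acc=0x0
Byte[1]=AB: continuation. acc=(acc<<6)|0x2B=0x2B
Byte[2]=B8: continuation. acc=(acc<<6)|0x38=0xAF8
Byte[3]=AE: continuation. acc=(acc<<6)|0x2E=0x2BE2E
Completed: cp=U+2BE2E (starts at byte 0)
Byte[4]=5E: 1-byte ASCII. cp=U+005E
Byte[5]=EB: 3-byte lead, need 2 cont bytes. acc=0xB
Byte[6]=87: continuation. acc=(acc<<6)|0x07=0x2C7
Byte[7]=3E: expected 10xxxxxx continuation. INVALID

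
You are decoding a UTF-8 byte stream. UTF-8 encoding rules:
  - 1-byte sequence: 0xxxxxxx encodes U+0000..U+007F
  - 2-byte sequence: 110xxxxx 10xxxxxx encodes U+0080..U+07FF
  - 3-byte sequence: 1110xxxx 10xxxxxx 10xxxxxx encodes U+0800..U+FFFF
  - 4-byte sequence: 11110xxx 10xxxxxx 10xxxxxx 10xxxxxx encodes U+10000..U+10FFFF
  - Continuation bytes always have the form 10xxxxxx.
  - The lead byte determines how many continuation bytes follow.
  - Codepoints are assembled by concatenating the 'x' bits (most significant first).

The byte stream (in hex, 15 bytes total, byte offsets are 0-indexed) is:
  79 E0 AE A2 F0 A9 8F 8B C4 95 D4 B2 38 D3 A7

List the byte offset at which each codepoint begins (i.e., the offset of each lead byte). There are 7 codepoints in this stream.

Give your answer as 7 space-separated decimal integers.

Answer: 0 1 4 8 10 12 13

Derivation:
Byte[0]=79: 1-byte ASCII. cp=U+0079
Byte[1]=E0: 3-byte lead, need 2 cont bytes. acc=0x0
Byte[2]=AE: continuation. acc=(acc<<6)|0x2E=0x2E
Byte[3]=A2: continuation. acc=(acc<<6)|0x22=0xBA2
Completed: cp=U+0BA2 (starts at byte 1)
Byte[4]=F0: 4-byte lead, need 3 cont bytes. acc=0x0
Byte[5]=A9: continuation. acc=(acc<<6)|0x29=0x29
Byte[6]=8F: continuation. acc=(acc<<6)|0x0F=0xA4F
Byte[7]=8B: continuation. acc=(acc<<6)|0x0B=0x293CB
Completed: cp=U+293CB (starts at byte 4)
Byte[8]=C4: 2-byte lead, need 1 cont bytes. acc=0x4
Byte[9]=95: continuation. acc=(acc<<6)|0x15=0x115
Completed: cp=U+0115 (starts at byte 8)
Byte[10]=D4: 2-byte lead, need 1 cont bytes. acc=0x14
Byte[11]=B2: continuation. acc=(acc<<6)|0x32=0x532
Completed: cp=U+0532 (starts at byte 10)
Byte[12]=38: 1-byte ASCII. cp=U+0038
Byte[13]=D3: 2-byte lead, need 1 cont bytes. acc=0x13
Byte[14]=A7: continuation. acc=(acc<<6)|0x27=0x4E7
Completed: cp=U+04E7 (starts at byte 13)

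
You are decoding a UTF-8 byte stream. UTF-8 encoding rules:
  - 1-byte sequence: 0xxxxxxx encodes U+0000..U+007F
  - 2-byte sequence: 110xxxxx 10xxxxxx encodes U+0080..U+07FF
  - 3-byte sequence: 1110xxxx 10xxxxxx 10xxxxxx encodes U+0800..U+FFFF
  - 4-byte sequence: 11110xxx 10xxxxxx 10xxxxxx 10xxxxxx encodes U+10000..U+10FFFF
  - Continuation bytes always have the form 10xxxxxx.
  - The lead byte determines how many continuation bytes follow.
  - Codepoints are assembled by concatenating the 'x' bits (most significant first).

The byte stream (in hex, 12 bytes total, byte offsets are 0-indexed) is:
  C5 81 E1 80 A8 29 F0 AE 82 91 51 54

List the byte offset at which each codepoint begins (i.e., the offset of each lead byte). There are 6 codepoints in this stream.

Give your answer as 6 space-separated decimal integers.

Byte[0]=C5: 2-byte lead, need 1 cont bytes. acc=0x5
Byte[1]=81: continuation. acc=(acc<<6)|0x01=0x141
Completed: cp=U+0141 (starts at byte 0)
Byte[2]=E1: 3-byte lead, need 2 cont bytes. acc=0x1
Byte[3]=80: continuation. acc=(acc<<6)|0x00=0x40
Byte[4]=A8: continuation. acc=(acc<<6)|0x28=0x1028
Completed: cp=U+1028 (starts at byte 2)
Byte[5]=29: 1-byte ASCII. cp=U+0029
Byte[6]=F0: 4-byte lead, need 3 cont bytes. acc=0x0
Byte[7]=AE: continuation. acc=(acc<<6)|0x2E=0x2E
Byte[8]=82: continuation. acc=(acc<<6)|0x02=0xB82
Byte[9]=91: continuation. acc=(acc<<6)|0x11=0x2E091
Completed: cp=U+2E091 (starts at byte 6)
Byte[10]=51: 1-byte ASCII. cp=U+0051
Byte[11]=54: 1-byte ASCII. cp=U+0054

Answer: 0 2 5 6 10 11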